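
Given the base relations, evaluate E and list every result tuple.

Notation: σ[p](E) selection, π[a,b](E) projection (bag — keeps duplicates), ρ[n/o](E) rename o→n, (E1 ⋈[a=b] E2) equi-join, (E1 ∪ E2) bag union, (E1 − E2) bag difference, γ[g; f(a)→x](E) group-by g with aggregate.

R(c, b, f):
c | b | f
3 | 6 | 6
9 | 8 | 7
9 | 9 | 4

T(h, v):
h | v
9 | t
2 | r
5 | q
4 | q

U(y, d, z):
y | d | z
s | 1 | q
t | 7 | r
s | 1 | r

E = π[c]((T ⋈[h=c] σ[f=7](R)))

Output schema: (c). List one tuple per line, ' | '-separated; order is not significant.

Stepwise |·|:
  T → 4
  R → 3
  σ[f=7](R) → 1
  (T ⋈[h=c] σ[f=7](R)) → 1
  π[c]((T ⋈[h=c] σ[f=7](R))) → 1

== RESULT ==
c
9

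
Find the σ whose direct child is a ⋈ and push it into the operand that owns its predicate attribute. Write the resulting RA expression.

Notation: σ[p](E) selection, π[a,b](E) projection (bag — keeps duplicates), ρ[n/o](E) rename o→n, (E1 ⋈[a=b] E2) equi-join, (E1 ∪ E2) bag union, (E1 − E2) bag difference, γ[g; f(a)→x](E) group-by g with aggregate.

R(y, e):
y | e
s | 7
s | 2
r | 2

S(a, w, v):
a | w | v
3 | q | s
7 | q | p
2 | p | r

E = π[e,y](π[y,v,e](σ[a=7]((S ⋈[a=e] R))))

σ filters on a, owned by the left side.
E' = π[e,y](π[y,v,e]((σ[a=7](S) ⋈[a=e] R)))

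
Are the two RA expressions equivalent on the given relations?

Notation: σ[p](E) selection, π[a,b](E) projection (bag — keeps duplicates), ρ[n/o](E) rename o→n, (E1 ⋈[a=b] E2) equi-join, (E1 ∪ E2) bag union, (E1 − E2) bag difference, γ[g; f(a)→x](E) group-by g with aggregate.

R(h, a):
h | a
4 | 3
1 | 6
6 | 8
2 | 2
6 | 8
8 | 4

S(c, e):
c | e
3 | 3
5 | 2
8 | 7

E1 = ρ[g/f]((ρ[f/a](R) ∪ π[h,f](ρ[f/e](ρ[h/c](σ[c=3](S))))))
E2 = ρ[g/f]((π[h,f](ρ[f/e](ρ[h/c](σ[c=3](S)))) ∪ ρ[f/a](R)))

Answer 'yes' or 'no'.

E1 row counts bottom-up:
  R → 6
  ρ[f/a](R) → 6
  S → 3
  σ[c=3](S) → 1
  ρ[h/c](σ[c=3](S)) → 1
  ρ[f/e](ρ[h/c](σ[c=3](S))) → 1
  π[h,f](ρ[f/e](ρ[h/c](σ[c=3](S)))) → 1
  (ρ[f/a](R) ∪ π[h,f](ρ[f/e](ρ[h/c](σ[c=3](S))))) → 7
  ρ[g/f]((ρ[f/a](R) ∪ π[h,f](ρ[f/e](ρ[h/c](σ[c=3](S)))))) → 7
E2 row counts bottom-up:
  S → 3
  σ[c=3](S) → 1
  ρ[h/c](σ[c=3](S)) → 1
  ρ[f/e](ρ[h/c](σ[c=3](S))) → 1
  π[h,f](ρ[f/e](ρ[h/c](σ[c=3](S)))) → 1
  R → 6
  ρ[f/a](R) → 6
  (π[h,f](ρ[f/e](ρ[h/c](σ[c=3](S)))) ∪ ρ[f/a](R)) → 7
  ρ[g/f]((π[h,f](ρ[f/e](ρ[h/c](σ[c=3](S)))) ∪ ρ[f/a](R))) → 7

E1 and E2 produce the same multiset:
h | g
1 | 6
2 | 2
3 | 3
4 | 3
6 | 8
6 | 8
8 | 4

yes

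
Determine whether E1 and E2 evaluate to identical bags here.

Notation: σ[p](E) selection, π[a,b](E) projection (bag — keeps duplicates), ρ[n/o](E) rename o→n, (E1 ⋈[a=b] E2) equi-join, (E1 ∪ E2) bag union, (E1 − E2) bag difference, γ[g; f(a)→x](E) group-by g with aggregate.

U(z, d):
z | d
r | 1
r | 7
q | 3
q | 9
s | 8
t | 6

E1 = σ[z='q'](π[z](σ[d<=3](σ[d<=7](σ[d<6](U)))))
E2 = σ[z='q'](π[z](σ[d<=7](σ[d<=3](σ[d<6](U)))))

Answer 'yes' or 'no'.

E1 subexpression sizes:
  U → 6
  σ[d<6](U) → 2
  σ[d<=7](σ[d<6](U)) → 2
  σ[d<=3](σ[d<=7](σ[d<6](U))) → 2
  π[z](σ[d<=3](σ[d<=7](σ[d<6](U)))) → 2
  σ[z='q'](π[z](σ[d<=3](σ[d<=7](σ[d<6](U))))) → 1
E2 subexpression sizes:
  U → 6
  σ[d<6](U) → 2
  σ[d<=3](σ[d<6](U)) → 2
  σ[d<=7](σ[d<=3](σ[d<6](U))) → 2
  π[z](σ[d<=7](σ[d<=3](σ[d<6](U)))) → 2
  σ[z='q'](π[z](σ[d<=7](σ[d<=3](σ[d<6](U))))) → 1

E1 and E2 produce the same multiset:
z
q

yes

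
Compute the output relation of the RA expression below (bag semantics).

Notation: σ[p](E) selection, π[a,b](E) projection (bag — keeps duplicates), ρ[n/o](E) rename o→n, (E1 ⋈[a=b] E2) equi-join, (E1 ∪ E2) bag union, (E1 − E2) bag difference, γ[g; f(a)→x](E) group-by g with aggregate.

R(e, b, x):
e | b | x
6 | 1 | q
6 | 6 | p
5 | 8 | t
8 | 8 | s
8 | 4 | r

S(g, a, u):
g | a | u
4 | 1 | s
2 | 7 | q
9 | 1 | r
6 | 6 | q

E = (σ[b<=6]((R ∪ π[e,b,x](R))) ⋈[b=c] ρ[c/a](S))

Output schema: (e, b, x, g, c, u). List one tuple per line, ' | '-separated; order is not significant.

Row counts bottom-up:
  R → 5
  R → 5
  π[e,b,x](R) → 5
  (R ∪ π[e,b,x](R)) → 10
  σ[b<=6]((R ∪ π[e,b,x](R))) → 6
  S → 4
  ρ[c/a](S) → 4
  (σ[b<=6]((R ∪ π[e,b,x](R))) ⋈[b=c] ρ[c/a](S)) → 6

== RESULT ==
e | b | x | g | c | u
6 | 1 | q | 4 | 1 | s
6 | 1 | q | 4 | 1 | s
6 | 1 | q | 9 | 1 | r
6 | 1 | q | 9 | 1 | r
6 | 6 | p | 6 | 6 | q
6 | 6 | p | 6 | 6 | q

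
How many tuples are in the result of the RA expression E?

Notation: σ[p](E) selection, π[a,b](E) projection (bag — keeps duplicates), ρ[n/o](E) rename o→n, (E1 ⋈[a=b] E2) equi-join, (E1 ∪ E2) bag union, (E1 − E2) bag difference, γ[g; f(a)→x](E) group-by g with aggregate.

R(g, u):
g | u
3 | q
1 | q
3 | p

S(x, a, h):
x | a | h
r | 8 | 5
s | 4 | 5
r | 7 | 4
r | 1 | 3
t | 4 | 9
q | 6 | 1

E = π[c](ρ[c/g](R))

Subexpression sizes:
  R → 3
  ρ[c/g](R) → 3
  π[c](ρ[c/g](R)) → 3

|E| = 3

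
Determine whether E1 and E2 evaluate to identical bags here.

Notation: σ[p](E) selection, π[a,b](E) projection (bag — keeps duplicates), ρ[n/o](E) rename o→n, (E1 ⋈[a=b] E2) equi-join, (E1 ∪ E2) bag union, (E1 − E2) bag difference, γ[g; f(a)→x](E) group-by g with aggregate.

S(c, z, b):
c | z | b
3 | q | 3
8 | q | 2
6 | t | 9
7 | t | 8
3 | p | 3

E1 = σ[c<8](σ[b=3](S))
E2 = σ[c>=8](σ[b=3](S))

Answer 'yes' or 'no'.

E1 per-node cardinality:
  S → 5
  σ[b=3](S) → 2
  σ[c<8](σ[b=3](S)) → 2
E2 per-node cardinality:
  S → 5
  σ[b=3](S) → 2
  σ[c>=8](σ[b=3](S)) → 0

E1 result:
c | z | b
3 | p | 3
3 | q | 3
E2 result:
c | z | b
(0 rows)
Witness: (3, 'p', 3) appears 1× in E1 but 0× in E2.

no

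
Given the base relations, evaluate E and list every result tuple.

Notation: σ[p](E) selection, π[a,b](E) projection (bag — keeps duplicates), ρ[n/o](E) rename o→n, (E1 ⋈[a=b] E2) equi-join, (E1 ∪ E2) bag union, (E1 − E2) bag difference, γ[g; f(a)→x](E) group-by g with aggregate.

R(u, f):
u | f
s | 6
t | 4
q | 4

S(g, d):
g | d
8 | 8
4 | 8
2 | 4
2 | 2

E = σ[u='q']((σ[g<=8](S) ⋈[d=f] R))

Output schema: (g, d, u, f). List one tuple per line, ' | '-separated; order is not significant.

Stepwise |·|:
  S → 4
  σ[g<=8](S) → 4
  R → 3
  (σ[g<=8](S) ⋈[d=f] R) → 2
  σ[u='q']((σ[g<=8](S) ⋈[d=f] R)) → 1

== RESULT ==
g | d | u | f
2 | 4 | q | 4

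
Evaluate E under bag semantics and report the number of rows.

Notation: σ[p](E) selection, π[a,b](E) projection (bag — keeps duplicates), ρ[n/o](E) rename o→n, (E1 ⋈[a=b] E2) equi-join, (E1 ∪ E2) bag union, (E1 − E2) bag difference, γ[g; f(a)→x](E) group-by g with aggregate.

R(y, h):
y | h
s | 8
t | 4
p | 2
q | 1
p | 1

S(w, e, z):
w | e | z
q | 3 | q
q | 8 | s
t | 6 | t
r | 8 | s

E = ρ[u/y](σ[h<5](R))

Row counts bottom-up:
  R → 5
  σ[h<5](R) → 4
  ρ[u/y](σ[h<5](R)) → 4

|E| = 4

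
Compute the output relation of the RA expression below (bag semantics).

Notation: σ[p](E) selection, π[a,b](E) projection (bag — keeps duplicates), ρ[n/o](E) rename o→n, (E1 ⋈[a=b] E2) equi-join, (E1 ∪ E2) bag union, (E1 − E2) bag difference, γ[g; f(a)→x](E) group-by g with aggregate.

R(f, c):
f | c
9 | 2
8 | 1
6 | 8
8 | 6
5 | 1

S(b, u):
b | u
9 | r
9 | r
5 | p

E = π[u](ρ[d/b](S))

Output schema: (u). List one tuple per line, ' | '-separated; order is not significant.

Stepwise |·|:
  S → 3
  ρ[d/b](S) → 3
  π[u](ρ[d/b](S)) → 3

== RESULT ==
u
p
r
r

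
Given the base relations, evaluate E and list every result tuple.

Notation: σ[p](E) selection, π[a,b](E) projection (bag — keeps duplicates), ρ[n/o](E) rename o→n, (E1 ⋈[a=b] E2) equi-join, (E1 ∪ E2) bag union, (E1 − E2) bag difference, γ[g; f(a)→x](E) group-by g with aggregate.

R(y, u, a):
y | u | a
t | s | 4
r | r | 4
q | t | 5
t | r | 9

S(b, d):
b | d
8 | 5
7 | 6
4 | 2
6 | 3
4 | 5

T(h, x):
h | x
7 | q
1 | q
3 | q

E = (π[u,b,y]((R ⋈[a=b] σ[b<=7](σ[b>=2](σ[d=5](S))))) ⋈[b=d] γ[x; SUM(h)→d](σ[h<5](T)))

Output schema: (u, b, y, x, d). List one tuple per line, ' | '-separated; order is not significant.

Per-node cardinality:
  R → 4
  S → 5
  σ[d=5](S) → 2
  σ[b>=2](σ[d=5](S)) → 2
  σ[b<=7](σ[b>=2](σ[d=5](S))) → 1
  (R ⋈[a=b] σ[b<=7](σ[b>=2](σ[d=5](S)))) → 2
  π[u,b,y]((R ⋈[a=b] σ[b<=7](σ[b>=2](σ[d=5](S))))) → 2
  T → 3
  σ[h<5](T) → 2
  γ[x; SUM(h)→d](σ[h<5](T)) → 1
  (π[u,b,y]((R ⋈[a=b] σ[b<=7](σ[b>=2](σ[d=5](S))))) ⋈[b=d] γ[x; SUM(h)→d](σ[h<5](T))) → 2

== RESULT ==
u | b | y | x | d
r | 4 | r | q | 4
s | 4 | t | q | 4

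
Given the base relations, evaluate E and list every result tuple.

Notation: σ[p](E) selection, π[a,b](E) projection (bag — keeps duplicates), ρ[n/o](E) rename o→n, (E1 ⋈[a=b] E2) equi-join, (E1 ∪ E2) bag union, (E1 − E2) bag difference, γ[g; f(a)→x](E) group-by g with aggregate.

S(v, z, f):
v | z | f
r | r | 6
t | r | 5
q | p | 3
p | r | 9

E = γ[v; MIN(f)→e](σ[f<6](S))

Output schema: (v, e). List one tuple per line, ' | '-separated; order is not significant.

Stepwise |·|:
  S → 4
  σ[f<6](S) → 2
  γ[v; MIN(f)→e](σ[f<6](S)) → 2

== RESULT ==
v | e
q | 3
t | 5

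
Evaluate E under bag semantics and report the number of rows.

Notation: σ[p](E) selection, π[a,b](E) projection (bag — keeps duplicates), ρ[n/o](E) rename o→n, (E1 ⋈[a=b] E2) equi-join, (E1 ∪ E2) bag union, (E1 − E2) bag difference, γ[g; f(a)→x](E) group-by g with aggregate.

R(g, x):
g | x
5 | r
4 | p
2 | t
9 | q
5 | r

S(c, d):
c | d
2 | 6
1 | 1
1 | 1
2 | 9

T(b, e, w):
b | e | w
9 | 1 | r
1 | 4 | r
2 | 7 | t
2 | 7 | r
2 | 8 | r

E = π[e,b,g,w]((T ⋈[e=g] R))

Row counts bottom-up:
  T → 5
  R → 5
  (T ⋈[e=g] R) → 1
  π[e,b,g,w]((T ⋈[e=g] R)) → 1

|E| = 1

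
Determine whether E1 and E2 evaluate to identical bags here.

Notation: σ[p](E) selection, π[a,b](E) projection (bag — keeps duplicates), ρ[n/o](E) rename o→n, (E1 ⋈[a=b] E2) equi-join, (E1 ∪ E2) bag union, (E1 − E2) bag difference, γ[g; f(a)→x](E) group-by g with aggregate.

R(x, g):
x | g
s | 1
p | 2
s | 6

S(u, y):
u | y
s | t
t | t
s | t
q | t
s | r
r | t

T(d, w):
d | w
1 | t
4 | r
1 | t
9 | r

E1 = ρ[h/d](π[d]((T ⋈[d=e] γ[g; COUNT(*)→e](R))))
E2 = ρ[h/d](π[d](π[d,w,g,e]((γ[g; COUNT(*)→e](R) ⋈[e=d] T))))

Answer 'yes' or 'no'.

E1 subexpression sizes:
  T → 4
  R → 3
  γ[g; COUNT(*)→e](R) → 3
  (T ⋈[d=e] γ[g; COUNT(*)→e](R)) → 6
  π[d]((T ⋈[d=e] γ[g; COUNT(*)→e](R))) → 6
  ρ[h/d](π[d]((T ⋈[d=e] γ[g; COUNT(*)→e](R)))) → 6
E2 subexpression sizes:
  R → 3
  γ[g; COUNT(*)→e](R) → 3
  T → 4
  (γ[g; COUNT(*)→e](R) ⋈[e=d] T) → 6
  π[d,w,g,e]((γ[g; COUNT(*)→e](R) ⋈[e=d] T)) → 6
  π[d](π[d,w,g,e]((γ[g; COUNT(*)→e](R) ⋈[e=d] T))) → 6
  ρ[h/d](π[d](π[d,w,g,e]((γ[g; COUNT(*)→e](R) ⋈[e=d] T)))) → 6

E1 and E2 produce the same multiset:
h
1
1
1
1
1
1

yes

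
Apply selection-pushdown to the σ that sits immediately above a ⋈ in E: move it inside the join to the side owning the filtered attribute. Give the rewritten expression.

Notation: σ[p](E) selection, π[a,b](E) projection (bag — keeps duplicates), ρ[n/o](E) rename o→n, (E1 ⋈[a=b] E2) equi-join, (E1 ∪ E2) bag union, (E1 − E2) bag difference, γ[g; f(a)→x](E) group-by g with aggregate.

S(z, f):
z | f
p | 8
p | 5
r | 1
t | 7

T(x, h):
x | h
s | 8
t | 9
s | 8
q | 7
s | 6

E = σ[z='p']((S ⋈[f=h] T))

σ filters on z, owned by the left side.
E' = (σ[z='p'](S) ⋈[f=h] T)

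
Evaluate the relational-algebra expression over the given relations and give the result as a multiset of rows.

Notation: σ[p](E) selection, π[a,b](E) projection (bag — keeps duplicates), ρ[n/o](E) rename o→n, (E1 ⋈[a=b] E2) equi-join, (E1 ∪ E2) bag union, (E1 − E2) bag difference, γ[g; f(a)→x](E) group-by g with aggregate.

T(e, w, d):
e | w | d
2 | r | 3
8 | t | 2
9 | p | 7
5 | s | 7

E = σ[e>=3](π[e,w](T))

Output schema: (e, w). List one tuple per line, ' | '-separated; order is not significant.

Stepwise |·|:
  T → 4
  π[e,w](T) → 4
  σ[e>=3](π[e,w](T)) → 3

== RESULT ==
e | w
5 | s
8 | t
9 | p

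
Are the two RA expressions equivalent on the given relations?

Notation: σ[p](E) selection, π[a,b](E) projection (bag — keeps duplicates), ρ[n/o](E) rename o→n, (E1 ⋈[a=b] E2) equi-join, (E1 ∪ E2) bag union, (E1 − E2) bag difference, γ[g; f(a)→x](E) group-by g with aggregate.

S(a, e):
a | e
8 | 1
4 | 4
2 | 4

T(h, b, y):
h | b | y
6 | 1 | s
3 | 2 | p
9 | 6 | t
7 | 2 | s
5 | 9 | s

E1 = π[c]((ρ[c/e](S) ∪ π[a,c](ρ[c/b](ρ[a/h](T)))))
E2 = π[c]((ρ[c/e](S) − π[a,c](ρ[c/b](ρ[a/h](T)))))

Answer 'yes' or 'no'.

E1 stepwise |·|:
  S → 3
  ρ[c/e](S) → 3
  T → 5
  ρ[a/h](T) → 5
  ρ[c/b](ρ[a/h](T)) → 5
  π[a,c](ρ[c/b](ρ[a/h](T))) → 5
  (ρ[c/e](S) ∪ π[a,c](ρ[c/b](ρ[a/h](T)))) → 8
  π[c]((ρ[c/e](S) ∪ π[a,c](ρ[c/b](ρ[a/h](T))))) → 8
E2 stepwise |·|:
  S → 3
  ρ[c/e](S) → 3
  T → 5
  ρ[a/h](T) → 5
  ρ[c/b](ρ[a/h](T)) → 5
  π[a,c](ρ[c/b](ρ[a/h](T))) → 5
  (ρ[c/e](S) − π[a,c](ρ[c/b](ρ[a/h](T)))) → 3
  π[c]((ρ[c/e](S) − π[a,c](ρ[c/b](ρ[a/h](T))))) → 3

E1 result:
c
1
1
2
2
4
4
6
9
E2 result:
c
1
4
4
Witness: (6,) appears 1× in E1 but 0× in E2.

no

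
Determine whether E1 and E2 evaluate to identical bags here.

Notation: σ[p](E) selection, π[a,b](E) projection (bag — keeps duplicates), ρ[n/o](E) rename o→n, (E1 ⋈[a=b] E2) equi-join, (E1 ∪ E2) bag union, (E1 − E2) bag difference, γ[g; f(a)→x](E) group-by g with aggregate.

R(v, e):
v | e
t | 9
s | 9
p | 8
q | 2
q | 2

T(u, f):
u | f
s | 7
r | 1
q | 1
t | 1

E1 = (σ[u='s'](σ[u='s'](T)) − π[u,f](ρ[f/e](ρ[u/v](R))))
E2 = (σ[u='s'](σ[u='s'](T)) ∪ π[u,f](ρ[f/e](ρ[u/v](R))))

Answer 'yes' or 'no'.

E1 row counts bottom-up:
  T → 4
  σ[u='s'](T) → 1
  σ[u='s'](σ[u='s'](T)) → 1
  R → 5
  ρ[u/v](R) → 5
  ρ[f/e](ρ[u/v](R)) → 5
  π[u,f](ρ[f/e](ρ[u/v](R))) → 5
  (σ[u='s'](σ[u='s'](T)) − π[u,f](ρ[f/e](ρ[u/v](R)))) → 1
E2 row counts bottom-up:
  T → 4
  σ[u='s'](T) → 1
  σ[u='s'](σ[u='s'](T)) → 1
  R → 5
  ρ[u/v](R) → 5
  ρ[f/e](ρ[u/v](R)) → 5
  π[u,f](ρ[f/e](ρ[u/v](R))) → 5
  (σ[u='s'](σ[u='s'](T)) ∪ π[u,f](ρ[f/e](ρ[u/v](R)))) → 6

E1 result:
u | f
s | 7
E2 result:
u | f
p | 8
q | 2
q | 2
s | 7
s | 9
t | 9
Witness: ('s', 9) appears 0× in E1 but 1× in E2.

no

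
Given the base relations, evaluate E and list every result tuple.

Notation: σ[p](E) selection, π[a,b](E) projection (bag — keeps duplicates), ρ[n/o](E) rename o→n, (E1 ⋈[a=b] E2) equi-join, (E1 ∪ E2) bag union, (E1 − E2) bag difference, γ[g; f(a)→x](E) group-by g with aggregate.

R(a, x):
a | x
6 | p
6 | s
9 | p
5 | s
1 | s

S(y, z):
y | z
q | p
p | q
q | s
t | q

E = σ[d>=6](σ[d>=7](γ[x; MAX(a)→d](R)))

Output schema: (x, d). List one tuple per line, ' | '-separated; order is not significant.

Subexpression sizes:
  R → 5
  γ[x; MAX(a)→d](R) → 2
  σ[d>=7](γ[x; MAX(a)→d](R)) → 1
  σ[d>=6](σ[d>=7](γ[x; MAX(a)→d](R))) → 1

== RESULT ==
x | d
p | 9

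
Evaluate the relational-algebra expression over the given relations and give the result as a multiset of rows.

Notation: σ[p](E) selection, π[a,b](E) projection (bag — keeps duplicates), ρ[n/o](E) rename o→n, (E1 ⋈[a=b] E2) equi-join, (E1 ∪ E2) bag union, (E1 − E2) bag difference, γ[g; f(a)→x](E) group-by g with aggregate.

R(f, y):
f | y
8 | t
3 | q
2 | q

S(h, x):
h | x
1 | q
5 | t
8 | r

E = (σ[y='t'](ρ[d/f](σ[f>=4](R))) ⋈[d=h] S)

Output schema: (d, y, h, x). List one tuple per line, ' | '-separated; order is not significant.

Subexpression sizes:
  R → 3
  σ[f>=4](R) → 1
  ρ[d/f](σ[f>=4](R)) → 1
  σ[y='t'](ρ[d/f](σ[f>=4](R))) → 1
  S → 3
  (σ[y='t'](ρ[d/f](σ[f>=4](R))) ⋈[d=h] S) → 1

== RESULT ==
d | y | h | x
8 | t | 8 | r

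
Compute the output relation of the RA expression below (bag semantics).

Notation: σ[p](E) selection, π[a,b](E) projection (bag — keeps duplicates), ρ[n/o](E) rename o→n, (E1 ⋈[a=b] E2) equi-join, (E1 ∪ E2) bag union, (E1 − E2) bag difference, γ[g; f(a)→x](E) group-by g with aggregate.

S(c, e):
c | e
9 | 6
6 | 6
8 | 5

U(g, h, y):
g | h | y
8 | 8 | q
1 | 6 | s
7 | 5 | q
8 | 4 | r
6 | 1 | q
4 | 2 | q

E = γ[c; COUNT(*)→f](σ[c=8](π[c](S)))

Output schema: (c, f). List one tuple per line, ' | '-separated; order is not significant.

Row counts bottom-up:
  S → 3
  π[c](S) → 3
  σ[c=8](π[c](S)) → 1
  γ[c; COUNT(*)→f](σ[c=8](π[c](S))) → 1

== RESULT ==
c | f
8 | 1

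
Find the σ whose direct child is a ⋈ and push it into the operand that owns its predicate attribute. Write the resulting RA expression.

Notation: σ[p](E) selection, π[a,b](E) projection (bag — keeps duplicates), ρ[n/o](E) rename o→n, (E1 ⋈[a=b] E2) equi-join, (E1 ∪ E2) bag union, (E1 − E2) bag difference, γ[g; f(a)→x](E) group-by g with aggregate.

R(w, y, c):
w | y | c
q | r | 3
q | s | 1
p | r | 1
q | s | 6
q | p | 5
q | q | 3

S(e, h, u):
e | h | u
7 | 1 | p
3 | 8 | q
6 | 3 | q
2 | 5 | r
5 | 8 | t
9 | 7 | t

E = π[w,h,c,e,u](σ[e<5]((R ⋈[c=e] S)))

σ filters on e, owned by the right side.
E' = π[w,h,c,e,u]((R ⋈[c=e] σ[e<5](S)))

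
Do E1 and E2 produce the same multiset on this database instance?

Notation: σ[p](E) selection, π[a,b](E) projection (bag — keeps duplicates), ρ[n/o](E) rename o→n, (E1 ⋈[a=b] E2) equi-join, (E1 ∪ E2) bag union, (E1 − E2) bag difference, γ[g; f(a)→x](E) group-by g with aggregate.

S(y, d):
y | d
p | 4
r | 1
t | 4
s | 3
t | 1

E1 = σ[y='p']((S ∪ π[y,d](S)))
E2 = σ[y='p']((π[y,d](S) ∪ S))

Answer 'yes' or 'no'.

E1 per-node cardinality:
  S → 5
  S → 5
  π[y,d](S) → 5
  (S ∪ π[y,d](S)) → 10
  σ[y='p']((S ∪ π[y,d](S))) → 2
E2 per-node cardinality:
  S → 5
  π[y,d](S) → 5
  S → 5
  (π[y,d](S) ∪ S) → 10
  σ[y='p']((π[y,d](S) ∪ S)) → 2

E1 and E2 produce the same multiset:
y | d
p | 4
p | 4

yes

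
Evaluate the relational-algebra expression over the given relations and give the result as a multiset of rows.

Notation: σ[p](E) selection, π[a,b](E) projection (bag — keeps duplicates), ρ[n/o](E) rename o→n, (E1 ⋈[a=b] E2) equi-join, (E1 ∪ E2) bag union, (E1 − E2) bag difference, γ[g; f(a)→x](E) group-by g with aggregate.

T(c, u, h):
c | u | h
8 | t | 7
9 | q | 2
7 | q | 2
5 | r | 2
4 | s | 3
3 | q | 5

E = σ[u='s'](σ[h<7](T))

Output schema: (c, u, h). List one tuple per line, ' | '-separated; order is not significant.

Stepwise |·|:
  T → 6
  σ[h<7](T) → 5
  σ[u='s'](σ[h<7](T)) → 1

== RESULT ==
c | u | h
4 | s | 3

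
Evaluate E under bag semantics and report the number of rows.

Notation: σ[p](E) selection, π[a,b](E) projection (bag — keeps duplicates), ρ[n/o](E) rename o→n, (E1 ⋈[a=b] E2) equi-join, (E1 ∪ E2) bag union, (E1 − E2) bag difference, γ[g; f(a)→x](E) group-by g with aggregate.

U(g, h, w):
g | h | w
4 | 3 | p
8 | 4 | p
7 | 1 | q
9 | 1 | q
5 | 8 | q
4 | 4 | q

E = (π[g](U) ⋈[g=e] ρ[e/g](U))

Row counts bottom-up:
  U → 6
  π[g](U) → 6
  U → 6
  ρ[e/g](U) → 6
  (π[g](U) ⋈[g=e] ρ[e/g](U)) → 8

|E| = 8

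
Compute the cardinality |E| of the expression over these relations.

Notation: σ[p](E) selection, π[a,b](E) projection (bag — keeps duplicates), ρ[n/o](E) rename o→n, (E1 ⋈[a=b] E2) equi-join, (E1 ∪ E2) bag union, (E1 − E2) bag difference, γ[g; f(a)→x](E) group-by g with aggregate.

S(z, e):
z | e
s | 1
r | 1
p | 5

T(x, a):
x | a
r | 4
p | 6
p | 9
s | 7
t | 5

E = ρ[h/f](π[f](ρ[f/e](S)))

Subexpression sizes:
  S → 3
  ρ[f/e](S) → 3
  π[f](ρ[f/e](S)) → 3
  ρ[h/f](π[f](ρ[f/e](S))) → 3

|E| = 3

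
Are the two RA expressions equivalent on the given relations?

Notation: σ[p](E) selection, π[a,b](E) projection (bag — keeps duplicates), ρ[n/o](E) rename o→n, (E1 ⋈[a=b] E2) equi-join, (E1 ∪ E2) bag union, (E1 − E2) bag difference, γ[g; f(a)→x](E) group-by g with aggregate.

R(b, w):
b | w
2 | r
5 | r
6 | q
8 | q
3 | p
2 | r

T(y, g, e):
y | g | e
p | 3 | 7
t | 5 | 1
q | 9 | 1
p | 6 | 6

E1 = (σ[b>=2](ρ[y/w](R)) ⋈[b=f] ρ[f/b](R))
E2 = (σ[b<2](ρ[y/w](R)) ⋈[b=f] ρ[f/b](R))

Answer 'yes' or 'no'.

E1 row counts bottom-up:
  R → 6
  ρ[y/w](R) → 6
  σ[b>=2](ρ[y/w](R)) → 6
  R → 6
  ρ[f/b](R) → 6
  (σ[b>=2](ρ[y/w](R)) ⋈[b=f] ρ[f/b](R)) → 8
E2 row counts bottom-up:
  R → 6
  ρ[y/w](R) → 6
  σ[b<2](ρ[y/w](R)) → 0
  R → 6
  ρ[f/b](R) → 6
  (σ[b<2](ρ[y/w](R)) ⋈[b=f] ρ[f/b](R)) → 0

E1 result:
b | y | f | w
2 | r | 2 | r
2 | r | 2 | r
2 | r | 2 | r
2 | r | 2 | r
3 | p | 3 | p
5 | r | 5 | r
6 | q | 6 | q
8 | q | 8 | q
E2 result:
b | y | f | w
(0 rows)
Witness: (3, 'p', 3, 'p') appears 1× in E1 but 0× in E2.

no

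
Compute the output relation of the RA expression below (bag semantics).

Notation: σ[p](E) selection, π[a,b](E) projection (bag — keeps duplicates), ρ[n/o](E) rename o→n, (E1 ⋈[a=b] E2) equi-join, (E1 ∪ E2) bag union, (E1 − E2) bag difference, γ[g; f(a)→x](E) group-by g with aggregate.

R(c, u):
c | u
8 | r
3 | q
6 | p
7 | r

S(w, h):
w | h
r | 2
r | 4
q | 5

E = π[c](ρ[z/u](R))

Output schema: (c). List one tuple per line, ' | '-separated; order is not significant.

Per-node cardinality:
  R → 4
  ρ[z/u](R) → 4
  π[c](ρ[z/u](R)) → 4

== RESULT ==
c
3
6
7
8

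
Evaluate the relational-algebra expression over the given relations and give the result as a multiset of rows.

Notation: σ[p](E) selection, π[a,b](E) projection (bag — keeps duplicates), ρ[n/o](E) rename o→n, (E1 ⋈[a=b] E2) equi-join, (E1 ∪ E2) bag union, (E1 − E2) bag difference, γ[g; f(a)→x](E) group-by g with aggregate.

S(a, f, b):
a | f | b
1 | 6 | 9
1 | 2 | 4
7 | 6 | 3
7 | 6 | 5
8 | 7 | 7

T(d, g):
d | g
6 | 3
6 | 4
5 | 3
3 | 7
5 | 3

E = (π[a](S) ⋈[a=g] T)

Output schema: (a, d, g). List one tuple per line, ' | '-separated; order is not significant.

Row counts bottom-up:
  S → 5
  π[a](S) → 5
  T → 5
  (π[a](S) ⋈[a=g] T) → 2

== RESULT ==
a | d | g
7 | 3 | 7
7 | 3 | 7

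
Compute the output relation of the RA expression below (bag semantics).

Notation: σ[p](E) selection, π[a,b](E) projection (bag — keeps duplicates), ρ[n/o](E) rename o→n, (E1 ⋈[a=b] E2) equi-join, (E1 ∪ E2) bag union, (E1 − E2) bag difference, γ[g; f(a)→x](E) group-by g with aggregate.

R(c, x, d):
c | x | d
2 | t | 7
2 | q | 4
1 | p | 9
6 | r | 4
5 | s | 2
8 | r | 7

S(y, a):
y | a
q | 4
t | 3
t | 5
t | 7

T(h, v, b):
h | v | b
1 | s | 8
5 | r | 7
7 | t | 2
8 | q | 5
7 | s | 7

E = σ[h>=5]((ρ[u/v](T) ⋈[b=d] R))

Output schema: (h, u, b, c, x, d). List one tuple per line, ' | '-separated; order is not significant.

Per-node cardinality:
  T → 5
  ρ[u/v](T) → 5
  R → 6
  (ρ[u/v](T) ⋈[b=d] R) → 5
  σ[h>=5]((ρ[u/v](T) ⋈[b=d] R)) → 5

== RESULT ==
h | u | b | c | x | d
5 | r | 7 | 2 | t | 7
5 | r | 7 | 8 | r | 7
7 | s | 7 | 2 | t | 7
7 | s | 7 | 8 | r | 7
7 | t | 2 | 5 | s | 2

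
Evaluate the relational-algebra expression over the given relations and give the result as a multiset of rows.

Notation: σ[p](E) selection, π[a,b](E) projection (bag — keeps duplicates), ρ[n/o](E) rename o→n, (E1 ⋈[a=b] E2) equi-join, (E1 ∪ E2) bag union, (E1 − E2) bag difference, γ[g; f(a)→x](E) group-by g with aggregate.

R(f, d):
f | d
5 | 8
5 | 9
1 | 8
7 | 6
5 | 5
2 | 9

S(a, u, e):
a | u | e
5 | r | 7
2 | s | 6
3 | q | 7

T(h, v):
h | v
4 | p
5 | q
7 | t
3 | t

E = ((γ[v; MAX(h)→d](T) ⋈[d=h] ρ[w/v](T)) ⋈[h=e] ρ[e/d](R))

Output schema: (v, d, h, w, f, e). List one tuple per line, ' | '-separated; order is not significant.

Subexpression sizes:
  T → 4
  γ[v; MAX(h)→d](T) → 3
  T → 4
  ρ[w/v](T) → 4
  (γ[v; MAX(h)→d](T) ⋈[d=h] ρ[w/v](T)) → 3
  R → 6
  ρ[e/d](R) → 6
  ((γ[v; MAX(h)→d](T) ⋈[d=h] ρ[w/v](T)) ⋈[h=e] ρ[e/d](R)) → 1

== RESULT ==
v | d | h | w | f | e
q | 5 | 5 | q | 5 | 5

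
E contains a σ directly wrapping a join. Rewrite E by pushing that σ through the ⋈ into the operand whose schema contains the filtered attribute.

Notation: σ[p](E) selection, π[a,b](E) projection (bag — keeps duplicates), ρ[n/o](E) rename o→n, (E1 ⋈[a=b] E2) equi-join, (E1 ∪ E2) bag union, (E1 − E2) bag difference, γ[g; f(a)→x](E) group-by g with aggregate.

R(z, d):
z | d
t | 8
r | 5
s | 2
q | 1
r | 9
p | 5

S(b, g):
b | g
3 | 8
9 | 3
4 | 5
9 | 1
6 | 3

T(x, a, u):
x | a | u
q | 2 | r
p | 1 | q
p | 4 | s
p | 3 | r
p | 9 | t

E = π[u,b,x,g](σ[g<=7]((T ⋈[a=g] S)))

σ filters on g, owned by the right side.
E' = π[u,b,x,g]((T ⋈[a=g] σ[g<=7](S)))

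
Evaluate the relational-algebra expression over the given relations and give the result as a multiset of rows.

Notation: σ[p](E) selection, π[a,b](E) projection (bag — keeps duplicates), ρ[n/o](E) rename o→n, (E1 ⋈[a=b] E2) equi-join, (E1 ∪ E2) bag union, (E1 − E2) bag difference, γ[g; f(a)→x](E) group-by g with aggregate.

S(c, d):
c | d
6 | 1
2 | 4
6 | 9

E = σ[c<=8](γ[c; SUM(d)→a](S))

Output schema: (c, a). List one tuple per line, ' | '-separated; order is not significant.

Per-node cardinality:
  S → 3
  γ[c; SUM(d)→a](S) → 2
  σ[c<=8](γ[c; SUM(d)→a](S)) → 2

== RESULT ==
c | a
2 | 4
6 | 10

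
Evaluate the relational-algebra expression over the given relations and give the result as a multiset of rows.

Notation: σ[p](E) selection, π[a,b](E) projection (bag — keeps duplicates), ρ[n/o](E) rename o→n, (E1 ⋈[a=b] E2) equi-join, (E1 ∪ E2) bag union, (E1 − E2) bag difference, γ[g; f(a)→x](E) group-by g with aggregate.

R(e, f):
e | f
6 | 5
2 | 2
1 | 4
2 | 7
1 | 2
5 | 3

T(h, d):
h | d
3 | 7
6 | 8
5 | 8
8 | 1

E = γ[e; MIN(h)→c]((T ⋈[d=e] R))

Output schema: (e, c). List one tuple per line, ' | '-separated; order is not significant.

Per-node cardinality:
  T → 4
  R → 6
  (T ⋈[d=e] R) → 2
  γ[e; MIN(h)→c]((T ⋈[d=e] R)) → 1

== RESULT ==
e | c
1 | 8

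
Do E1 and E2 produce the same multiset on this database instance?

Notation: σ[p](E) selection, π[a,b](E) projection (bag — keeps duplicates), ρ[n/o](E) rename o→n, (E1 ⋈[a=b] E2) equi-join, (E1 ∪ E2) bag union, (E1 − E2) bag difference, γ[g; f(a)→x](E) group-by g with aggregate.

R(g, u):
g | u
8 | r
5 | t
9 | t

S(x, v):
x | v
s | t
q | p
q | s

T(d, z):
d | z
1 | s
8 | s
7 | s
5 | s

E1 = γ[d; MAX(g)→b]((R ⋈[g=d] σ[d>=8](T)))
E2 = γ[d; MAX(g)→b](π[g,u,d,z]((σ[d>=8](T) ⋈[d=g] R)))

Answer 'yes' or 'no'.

E1 row counts bottom-up:
  R → 3
  T → 4
  σ[d>=8](T) → 1
  (R ⋈[g=d] σ[d>=8](T)) → 1
  γ[d; MAX(g)→b]((R ⋈[g=d] σ[d>=8](T))) → 1
E2 row counts bottom-up:
  T → 4
  σ[d>=8](T) → 1
  R → 3
  (σ[d>=8](T) ⋈[d=g] R) → 1
  π[g,u,d,z]((σ[d>=8](T) ⋈[d=g] R)) → 1
  γ[d; MAX(g)→b](π[g,u,d,z]((σ[d>=8](T) ⋈[d=g] R))) → 1

E1 and E2 produce the same multiset:
d | b
8 | 8

yes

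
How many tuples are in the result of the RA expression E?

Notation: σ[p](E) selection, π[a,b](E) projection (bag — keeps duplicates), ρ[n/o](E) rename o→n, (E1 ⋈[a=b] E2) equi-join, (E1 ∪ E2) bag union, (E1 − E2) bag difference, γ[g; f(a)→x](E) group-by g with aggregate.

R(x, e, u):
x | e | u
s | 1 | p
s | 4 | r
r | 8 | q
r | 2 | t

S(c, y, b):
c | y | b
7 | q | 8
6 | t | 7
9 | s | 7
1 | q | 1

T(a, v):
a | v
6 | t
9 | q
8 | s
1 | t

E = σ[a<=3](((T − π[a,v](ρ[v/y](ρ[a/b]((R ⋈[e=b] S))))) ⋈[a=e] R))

Row counts bottom-up:
  T → 4
  R → 4
  S → 4
  (R ⋈[e=b] S) → 2
  ρ[a/b]((R ⋈[e=b] S)) → 2
  ρ[v/y](ρ[a/b]((R ⋈[e=b] S))) → 2
  π[a,v](ρ[v/y](ρ[a/b]((R ⋈[e=b] S)))) → 2
  (T − π[a,v](ρ[v/y](ρ[a/b]((R ⋈[e=b] S))))) → 4
  R → 4
  ((T − π[a,v](ρ[v/y](ρ[a/b]((R ⋈[e=b] S))))) ⋈[a=e] R) → 2
  σ[a<=3](((T − π[a,v](ρ[v/y](ρ[a/b]((R ⋈[e=b] S))))) ⋈[a=e] R)) → 1

|E| = 1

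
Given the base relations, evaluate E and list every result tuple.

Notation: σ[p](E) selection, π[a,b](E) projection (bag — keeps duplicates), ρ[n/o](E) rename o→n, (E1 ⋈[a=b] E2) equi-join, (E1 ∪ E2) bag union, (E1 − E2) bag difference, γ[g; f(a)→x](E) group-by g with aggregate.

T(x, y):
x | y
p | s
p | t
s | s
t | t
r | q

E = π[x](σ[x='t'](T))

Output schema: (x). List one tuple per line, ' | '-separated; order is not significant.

Row counts bottom-up:
  T → 5
  σ[x='t'](T) → 1
  π[x](σ[x='t'](T)) → 1

== RESULT ==
x
t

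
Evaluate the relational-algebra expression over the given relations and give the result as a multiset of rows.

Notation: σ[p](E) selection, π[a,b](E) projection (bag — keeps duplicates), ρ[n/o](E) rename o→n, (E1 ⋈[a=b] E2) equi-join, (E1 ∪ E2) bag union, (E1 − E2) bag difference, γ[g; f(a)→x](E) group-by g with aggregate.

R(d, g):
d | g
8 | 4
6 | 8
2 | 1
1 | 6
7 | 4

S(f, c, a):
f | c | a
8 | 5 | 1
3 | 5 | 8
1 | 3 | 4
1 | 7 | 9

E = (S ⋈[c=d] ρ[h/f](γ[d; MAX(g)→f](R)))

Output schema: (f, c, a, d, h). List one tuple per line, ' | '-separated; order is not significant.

Per-node cardinality:
  S → 4
  R → 5
  γ[d; MAX(g)→f](R) → 5
  ρ[h/f](γ[d; MAX(g)→f](R)) → 5
  (S ⋈[c=d] ρ[h/f](γ[d; MAX(g)→f](R))) → 1

== RESULT ==
f | c | a | d | h
1 | 7 | 9 | 7 | 4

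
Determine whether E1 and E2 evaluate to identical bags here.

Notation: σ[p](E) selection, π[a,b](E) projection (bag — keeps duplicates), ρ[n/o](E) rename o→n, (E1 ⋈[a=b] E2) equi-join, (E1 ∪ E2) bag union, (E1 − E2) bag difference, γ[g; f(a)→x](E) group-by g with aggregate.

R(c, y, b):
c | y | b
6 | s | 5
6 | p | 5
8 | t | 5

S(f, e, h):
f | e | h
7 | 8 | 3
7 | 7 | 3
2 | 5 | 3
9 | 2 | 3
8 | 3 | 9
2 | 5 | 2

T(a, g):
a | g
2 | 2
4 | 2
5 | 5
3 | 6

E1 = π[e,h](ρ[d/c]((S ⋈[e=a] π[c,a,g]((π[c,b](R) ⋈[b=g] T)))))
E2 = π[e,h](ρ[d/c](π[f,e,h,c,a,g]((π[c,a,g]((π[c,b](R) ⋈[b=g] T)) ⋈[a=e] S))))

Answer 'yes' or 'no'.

E1 subexpression sizes:
  S → 6
  R → 3
  π[c,b](R) → 3
  T → 4
  (π[c,b](R) ⋈[b=g] T) → 3
  π[c,a,g]((π[c,b](R) ⋈[b=g] T)) → 3
  (S ⋈[e=a] π[c,a,g]((π[c,b](R) ⋈[b=g] T))) → 6
  ρ[d/c]((S ⋈[e=a] π[c,a,g]((π[c,b](R) ⋈[b=g] T)))) → 6
  π[e,h](ρ[d/c]((S ⋈[e=a] π[c,a,g]((π[c,b](R) ⋈[b=g] T))))) → 6
E2 subexpression sizes:
  R → 3
  π[c,b](R) → 3
  T → 4
  (π[c,b](R) ⋈[b=g] T) → 3
  π[c,a,g]((π[c,b](R) ⋈[b=g] T)) → 3
  S → 6
  (π[c,a,g]((π[c,b](R) ⋈[b=g] T)) ⋈[a=e] S) → 6
  π[f,e,h,c,a,g]((π[c,a,g]((π[c,b](R) ⋈[b=g] T)) ⋈[a=e] S)) → 6
  ρ[d/c](π[f,e,h,c,a,g]((π[c,a,g]((π[c,b](R) ⋈[b=g] T)) ⋈[a=e] S))) → 6
  π[e,h](ρ[d/c](π[f,e,h,c,a,g]((π[c,a,g]((π[c,b](R) ⋈[b=g] T)) ⋈[a=e] S)))) → 6

E1 and E2 produce the same multiset:
e | h
5 | 2
5 | 2
5 | 2
5 | 3
5 | 3
5 | 3

yes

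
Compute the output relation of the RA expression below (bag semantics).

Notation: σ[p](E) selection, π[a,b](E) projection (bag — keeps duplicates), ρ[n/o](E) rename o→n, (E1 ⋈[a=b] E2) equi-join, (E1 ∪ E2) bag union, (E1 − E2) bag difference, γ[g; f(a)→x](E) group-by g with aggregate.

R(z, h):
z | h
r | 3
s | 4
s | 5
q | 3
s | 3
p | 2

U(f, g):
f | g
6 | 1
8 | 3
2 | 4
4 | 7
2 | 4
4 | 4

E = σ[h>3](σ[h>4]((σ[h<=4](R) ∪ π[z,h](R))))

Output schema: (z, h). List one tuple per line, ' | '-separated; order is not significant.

Per-node cardinality:
  R → 6
  σ[h<=4](R) → 5
  R → 6
  π[z,h](R) → 6
  (σ[h<=4](R) ∪ π[z,h](R)) → 11
  σ[h>4]((σ[h<=4](R) ∪ π[z,h](R))) → 1
  σ[h>3](σ[h>4]((σ[h<=4](R) ∪ π[z,h](R)))) → 1

== RESULT ==
z | h
s | 5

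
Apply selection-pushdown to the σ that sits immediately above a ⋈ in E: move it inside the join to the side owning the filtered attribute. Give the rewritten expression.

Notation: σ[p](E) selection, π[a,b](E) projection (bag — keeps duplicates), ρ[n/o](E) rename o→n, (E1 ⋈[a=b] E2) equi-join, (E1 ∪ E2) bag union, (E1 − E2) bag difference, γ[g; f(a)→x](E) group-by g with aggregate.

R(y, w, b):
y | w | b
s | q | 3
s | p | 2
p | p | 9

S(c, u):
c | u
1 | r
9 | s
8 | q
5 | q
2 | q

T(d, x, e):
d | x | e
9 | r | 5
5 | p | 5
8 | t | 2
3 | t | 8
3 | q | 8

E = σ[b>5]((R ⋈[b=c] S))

σ filters on b, owned by the left side.
E' = (σ[b>5](R) ⋈[b=c] S)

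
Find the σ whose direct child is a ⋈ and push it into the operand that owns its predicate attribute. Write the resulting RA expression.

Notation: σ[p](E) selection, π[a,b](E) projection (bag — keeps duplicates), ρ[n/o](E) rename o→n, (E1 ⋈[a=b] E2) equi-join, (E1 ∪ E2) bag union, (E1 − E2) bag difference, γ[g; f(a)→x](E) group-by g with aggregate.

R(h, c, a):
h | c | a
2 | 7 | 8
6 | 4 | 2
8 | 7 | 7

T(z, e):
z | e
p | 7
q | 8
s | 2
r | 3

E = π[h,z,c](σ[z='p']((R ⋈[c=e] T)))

σ filters on z, owned by the right side.
E' = π[h,z,c]((R ⋈[c=e] σ[z='p'](T)))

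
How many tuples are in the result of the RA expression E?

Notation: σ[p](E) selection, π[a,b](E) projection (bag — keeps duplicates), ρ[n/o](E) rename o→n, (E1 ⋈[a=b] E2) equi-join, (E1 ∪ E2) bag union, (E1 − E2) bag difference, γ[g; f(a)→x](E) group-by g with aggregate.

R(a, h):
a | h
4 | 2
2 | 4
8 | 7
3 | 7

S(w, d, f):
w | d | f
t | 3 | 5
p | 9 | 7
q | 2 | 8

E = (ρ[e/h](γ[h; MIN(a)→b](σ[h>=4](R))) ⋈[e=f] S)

Stepwise |·|:
  R → 4
  σ[h>=4](R) → 3
  γ[h; MIN(a)→b](σ[h>=4](R)) → 2
  ρ[e/h](γ[h; MIN(a)→b](σ[h>=4](R))) → 2
  S → 3
  (ρ[e/h](γ[h; MIN(a)→b](σ[h>=4](R))) ⋈[e=f] S) → 1

|E| = 1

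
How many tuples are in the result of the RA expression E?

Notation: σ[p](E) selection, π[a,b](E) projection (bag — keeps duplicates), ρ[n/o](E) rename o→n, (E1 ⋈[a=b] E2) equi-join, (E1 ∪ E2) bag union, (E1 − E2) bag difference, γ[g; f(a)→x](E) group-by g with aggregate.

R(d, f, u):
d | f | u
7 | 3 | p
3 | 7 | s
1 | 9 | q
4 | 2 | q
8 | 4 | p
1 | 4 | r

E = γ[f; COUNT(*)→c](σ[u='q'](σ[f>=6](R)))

Subexpression sizes:
  R → 6
  σ[f>=6](R) → 2
  σ[u='q'](σ[f>=6](R)) → 1
  γ[f; COUNT(*)→c](σ[u='q'](σ[f>=6](R))) → 1

|E| = 1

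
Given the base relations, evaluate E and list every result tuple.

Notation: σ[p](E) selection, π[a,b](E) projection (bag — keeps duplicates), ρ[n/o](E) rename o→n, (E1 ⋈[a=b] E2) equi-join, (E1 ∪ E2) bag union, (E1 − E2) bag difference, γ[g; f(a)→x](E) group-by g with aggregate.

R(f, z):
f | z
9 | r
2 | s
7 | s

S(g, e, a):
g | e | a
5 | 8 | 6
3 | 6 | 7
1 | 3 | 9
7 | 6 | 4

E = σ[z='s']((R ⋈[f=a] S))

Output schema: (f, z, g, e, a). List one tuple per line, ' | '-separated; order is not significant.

Stepwise |·|:
  R → 3
  S → 4
  (R ⋈[f=a] S) → 2
  σ[z='s']((R ⋈[f=a] S)) → 1

== RESULT ==
f | z | g | e | a
7 | s | 3 | 6 | 7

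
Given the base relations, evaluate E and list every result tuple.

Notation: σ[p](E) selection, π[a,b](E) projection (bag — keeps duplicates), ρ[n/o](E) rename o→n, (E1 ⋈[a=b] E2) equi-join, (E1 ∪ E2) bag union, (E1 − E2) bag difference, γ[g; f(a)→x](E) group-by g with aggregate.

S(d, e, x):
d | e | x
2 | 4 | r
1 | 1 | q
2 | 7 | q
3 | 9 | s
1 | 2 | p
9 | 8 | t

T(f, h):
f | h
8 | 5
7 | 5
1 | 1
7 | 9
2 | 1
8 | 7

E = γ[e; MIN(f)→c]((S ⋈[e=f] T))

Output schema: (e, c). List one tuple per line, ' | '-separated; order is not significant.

Row counts bottom-up:
  S → 6
  T → 6
  (S ⋈[e=f] T) → 6
  γ[e; MIN(f)→c]((S ⋈[e=f] T)) → 4

== RESULT ==
e | c
1 | 1
2 | 2
7 | 7
8 | 8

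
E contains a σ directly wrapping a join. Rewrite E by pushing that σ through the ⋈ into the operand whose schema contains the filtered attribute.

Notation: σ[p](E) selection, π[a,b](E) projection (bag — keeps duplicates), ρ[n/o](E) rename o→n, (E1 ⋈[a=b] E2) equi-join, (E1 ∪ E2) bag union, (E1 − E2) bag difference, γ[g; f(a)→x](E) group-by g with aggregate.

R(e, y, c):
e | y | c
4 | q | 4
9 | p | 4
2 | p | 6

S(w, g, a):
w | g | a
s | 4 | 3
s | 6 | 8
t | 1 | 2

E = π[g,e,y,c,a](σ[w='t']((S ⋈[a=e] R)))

σ filters on w, owned by the left side.
E' = π[g,e,y,c,a]((σ[w='t'](S) ⋈[a=e] R))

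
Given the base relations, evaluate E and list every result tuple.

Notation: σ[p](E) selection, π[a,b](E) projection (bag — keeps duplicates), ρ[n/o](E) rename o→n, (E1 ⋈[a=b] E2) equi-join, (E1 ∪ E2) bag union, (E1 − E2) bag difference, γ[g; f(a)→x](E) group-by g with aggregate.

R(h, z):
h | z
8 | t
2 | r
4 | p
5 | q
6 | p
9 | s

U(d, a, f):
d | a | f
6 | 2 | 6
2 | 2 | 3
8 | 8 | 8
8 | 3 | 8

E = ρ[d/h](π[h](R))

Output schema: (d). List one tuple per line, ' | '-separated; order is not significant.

Row counts bottom-up:
  R → 6
  π[h](R) → 6
  ρ[d/h](π[h](R)) → 6

== RESULT ==
d
2
4
5
6
8
9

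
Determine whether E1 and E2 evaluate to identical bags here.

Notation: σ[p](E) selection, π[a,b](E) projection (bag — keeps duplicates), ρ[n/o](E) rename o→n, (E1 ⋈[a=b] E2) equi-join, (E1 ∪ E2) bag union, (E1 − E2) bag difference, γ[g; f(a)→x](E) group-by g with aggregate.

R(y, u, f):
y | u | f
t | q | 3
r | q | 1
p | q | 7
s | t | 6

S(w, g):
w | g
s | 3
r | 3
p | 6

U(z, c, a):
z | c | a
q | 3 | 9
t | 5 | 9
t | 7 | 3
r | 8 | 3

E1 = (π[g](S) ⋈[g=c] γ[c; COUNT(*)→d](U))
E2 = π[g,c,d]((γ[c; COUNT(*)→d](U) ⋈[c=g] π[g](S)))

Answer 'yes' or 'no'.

E1 row counts bottom-up:
  S → 3
  π[g](S) → 3
  U → 4
  γ[c; COUNT(*)→d](U) → 4
  (π[g](S) ⋈[g=c] γ[c; COUNT(*)→d](U)) → 2
E2 row counts bottom-up:
  U → 4
  γ[c; COUNT(*)→d](U) → 4
  S → 3
  π[g](S) → 3
  (γ[c; COUNT(*)→d](U) ⋈[c=g] π[g](S)) → 2
  π[g,c,d]((γ[c; COUNT(*)→d](U) ⋈[c=g] π[g](S))) → 2

E1 and E2 produce the same multiset:
g | c | d
3 | 3 | 1
3 | 3 | 1

yes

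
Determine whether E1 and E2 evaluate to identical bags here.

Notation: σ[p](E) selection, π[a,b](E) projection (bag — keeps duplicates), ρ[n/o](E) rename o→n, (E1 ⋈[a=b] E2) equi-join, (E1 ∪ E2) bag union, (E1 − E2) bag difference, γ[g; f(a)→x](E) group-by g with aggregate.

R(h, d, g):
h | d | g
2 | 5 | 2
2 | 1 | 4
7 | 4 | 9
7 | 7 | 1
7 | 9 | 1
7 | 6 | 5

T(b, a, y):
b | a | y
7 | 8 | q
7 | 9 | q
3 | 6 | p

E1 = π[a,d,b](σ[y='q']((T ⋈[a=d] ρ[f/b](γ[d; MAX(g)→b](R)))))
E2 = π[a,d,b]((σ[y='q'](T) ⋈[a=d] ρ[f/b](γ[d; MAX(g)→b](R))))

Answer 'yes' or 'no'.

E1 stepwise |·|:
  T → 3
  R → 6
  γ[d; MAX(g)→b](R) → 6
  ρ[f/b](γ[d; MAX(g)→b](R)) → 6
  (T ⋈[a=d] ρ[f/b](γ[d; MAX(g)→b](R))) → 2
  σ[y='q']((T ⋈[a=d] ρ[f/b](γ[d; MAX(g)→b](R)))) → 1
  π[a,d,b](σ[y='q']((T ⋈[a=d] ρ[f/b](γ[d; MAX(g)→b](R))))) → 1
E2 stepwise |·|:
  T → 3
  σ[y='q'](T) → 2
  R → 6
  γ[d; MAX(g)→b](R) → 6
  ρ[f/b](γ[d; MAX(g)→b](R)) → 6
  (σ[y='q'](T) ⋈[a=d] ρ[f/b](γ[d; MAX(g)→b](R))) → 1
  π[a,d,b]((σ[y='q'](T) ⋈[a=d] ρ[f/b](γ[d; MAX(g)→b](R)))) → 1

E1 and E2 produce the same multiset:
a | d | b
9 | 9 | 7

yes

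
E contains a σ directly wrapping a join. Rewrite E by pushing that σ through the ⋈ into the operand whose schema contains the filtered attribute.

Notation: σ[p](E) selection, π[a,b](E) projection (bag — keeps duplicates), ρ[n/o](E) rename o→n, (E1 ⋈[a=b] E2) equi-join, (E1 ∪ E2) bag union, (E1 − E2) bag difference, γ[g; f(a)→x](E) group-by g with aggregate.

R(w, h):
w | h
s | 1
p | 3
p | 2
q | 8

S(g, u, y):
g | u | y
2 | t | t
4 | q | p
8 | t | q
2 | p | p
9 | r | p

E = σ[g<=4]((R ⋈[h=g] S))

σ filters on g, owned by the right side.
E' = (R ⋈[h=g] σ[g<=4](S))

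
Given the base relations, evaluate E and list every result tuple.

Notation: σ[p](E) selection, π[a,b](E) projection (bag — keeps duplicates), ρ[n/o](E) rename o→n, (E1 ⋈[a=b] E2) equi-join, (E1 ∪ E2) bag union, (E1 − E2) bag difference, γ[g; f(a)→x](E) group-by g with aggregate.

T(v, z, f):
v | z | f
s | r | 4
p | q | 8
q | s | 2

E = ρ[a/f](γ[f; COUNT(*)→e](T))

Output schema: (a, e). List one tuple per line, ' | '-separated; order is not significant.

Row counts bottom-up:
  T → 3
  γ[f; COUNT(*)→e](T) → 3
  ρ[a/f](γ[f; COUNT(*)→e](T)) → 3

== RESULT ==
a | e
2 | 1
4 | 1
8 | 1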